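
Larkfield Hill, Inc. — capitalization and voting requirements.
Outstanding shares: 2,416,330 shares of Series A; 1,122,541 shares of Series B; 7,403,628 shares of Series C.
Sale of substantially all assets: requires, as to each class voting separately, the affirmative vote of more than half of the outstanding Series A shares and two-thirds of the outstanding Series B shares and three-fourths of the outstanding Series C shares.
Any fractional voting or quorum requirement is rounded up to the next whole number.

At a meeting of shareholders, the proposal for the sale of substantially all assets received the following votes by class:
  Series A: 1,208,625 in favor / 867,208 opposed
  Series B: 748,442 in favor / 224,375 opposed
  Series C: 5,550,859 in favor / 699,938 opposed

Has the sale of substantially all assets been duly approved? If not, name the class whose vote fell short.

Series A: a majority of 2416330 is 1208166; 1,208,166 required, 1,208,625 in favor — approved.
Series B: 2/3 of 1122541 = 748360.67, rounded up to 748361; 748,361 required, 748,442 in favor — approved.
Series C: 3/4 of 7403628 = 5552721; 5,552,721 required, 5,550,859 in favor — not approved.

Not approved — the Series C shares did not give the required vote.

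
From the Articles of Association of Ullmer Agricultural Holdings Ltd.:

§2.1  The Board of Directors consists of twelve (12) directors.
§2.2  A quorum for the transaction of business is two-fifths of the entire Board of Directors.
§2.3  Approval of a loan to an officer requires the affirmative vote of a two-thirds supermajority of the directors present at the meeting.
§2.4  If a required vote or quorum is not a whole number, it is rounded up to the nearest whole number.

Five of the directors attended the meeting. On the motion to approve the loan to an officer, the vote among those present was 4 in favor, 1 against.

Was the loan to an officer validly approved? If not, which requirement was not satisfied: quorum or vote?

Valid — all requirements satisfied.

Quorum: 5 present; quorum is 5. Satisfied.
Vote: the loan to an officer requires two-thirds of the directors present (5). 2/3 of 5 = 3.33, rounded up to 4, so 4 affirmative votes are needed; 4 voted in favor. Satisfied.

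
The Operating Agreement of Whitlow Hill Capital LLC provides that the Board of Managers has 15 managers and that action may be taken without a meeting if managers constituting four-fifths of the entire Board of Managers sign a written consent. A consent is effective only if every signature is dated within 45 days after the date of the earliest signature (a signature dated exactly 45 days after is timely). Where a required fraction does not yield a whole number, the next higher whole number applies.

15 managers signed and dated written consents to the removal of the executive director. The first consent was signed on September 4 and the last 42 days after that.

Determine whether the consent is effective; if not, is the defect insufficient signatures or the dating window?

Effective — both the signature and dating-window requirements are satisfied.

Signatures required: four-fifths of 15 — 4/5 of 15 = 12, so 12 needed; 15 signed. Sufficient.
Dating window: the latest signature is 42 days after the earliest; the limit is 45 days. Within the window.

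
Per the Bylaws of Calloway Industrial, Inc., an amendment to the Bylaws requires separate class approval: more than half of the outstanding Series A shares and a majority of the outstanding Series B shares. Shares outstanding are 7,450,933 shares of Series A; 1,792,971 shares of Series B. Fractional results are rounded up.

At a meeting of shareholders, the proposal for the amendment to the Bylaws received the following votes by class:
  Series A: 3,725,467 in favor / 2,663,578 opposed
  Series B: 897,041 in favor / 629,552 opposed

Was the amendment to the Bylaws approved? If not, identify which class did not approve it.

Series A: a majority of 7450933 is 3725467; 3,725,467 required, 3,725,467 in favor — approved.
Series B: a majority of 1792971 is 896486; 896,486 required, 897,041 in favor — approved.

Approved — every class gave the required vote.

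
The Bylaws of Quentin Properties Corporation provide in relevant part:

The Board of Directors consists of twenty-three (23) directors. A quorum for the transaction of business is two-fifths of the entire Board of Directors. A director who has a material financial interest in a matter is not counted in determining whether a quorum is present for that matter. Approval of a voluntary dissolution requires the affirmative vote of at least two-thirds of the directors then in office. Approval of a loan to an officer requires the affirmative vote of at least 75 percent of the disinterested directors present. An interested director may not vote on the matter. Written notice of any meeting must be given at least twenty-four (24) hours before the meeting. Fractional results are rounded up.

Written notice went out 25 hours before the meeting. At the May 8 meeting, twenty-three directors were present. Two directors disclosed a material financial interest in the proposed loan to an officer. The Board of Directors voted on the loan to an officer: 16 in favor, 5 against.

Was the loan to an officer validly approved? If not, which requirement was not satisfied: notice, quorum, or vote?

Notice: 25 hours given; 24 required (25 ≥ 24). Satisfied.
Quorum: 23 present, but the 2 interested directors do not count, leaving 21. Quorum is 10. Satisfied.
Vote: the loan to an officer requires three-fourths of the disinterested directors present (23 − 2 = 21). 3/4 of 21 = 15.75, rounded up to 16, so 16 affirmative votes are needed; 16 voted in favor. Satisfied.

Valid — all requirements satisfied.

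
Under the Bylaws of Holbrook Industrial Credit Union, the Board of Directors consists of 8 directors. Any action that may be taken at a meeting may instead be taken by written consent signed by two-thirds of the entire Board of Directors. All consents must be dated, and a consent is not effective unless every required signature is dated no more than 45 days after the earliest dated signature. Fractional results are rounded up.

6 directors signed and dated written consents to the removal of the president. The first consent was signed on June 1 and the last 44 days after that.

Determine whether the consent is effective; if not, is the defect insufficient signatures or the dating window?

Effective — both the signature and dating-window requirements are satisfied.

Signatures required: two-thirds of 8 — 2/3 of 8 = 5.33, rounded up to 6, so 6 needed; 6 signed. Sufficient.
Dating window: the latest signature is 44 days after the earliest; the limit is 45 days. Within the window.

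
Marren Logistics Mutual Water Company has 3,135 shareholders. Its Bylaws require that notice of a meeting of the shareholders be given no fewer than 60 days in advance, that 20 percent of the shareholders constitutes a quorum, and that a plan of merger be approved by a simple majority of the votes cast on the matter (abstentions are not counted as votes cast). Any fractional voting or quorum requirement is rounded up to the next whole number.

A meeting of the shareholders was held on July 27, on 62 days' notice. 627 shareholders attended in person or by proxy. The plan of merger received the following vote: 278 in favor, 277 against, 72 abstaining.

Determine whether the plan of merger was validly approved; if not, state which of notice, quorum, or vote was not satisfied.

Valid — all requirements satisfied.

Notice: 62 days given; 60 required. Satisfied.
Quorum: 20% of 3,135 = 627; 627 present. Satisfied.
Vote: requires a majority of the votes cast (627 − 72 abstaining = 555); a majority of 555 is 278, so 278 needed; 278 in favor. Satisfied.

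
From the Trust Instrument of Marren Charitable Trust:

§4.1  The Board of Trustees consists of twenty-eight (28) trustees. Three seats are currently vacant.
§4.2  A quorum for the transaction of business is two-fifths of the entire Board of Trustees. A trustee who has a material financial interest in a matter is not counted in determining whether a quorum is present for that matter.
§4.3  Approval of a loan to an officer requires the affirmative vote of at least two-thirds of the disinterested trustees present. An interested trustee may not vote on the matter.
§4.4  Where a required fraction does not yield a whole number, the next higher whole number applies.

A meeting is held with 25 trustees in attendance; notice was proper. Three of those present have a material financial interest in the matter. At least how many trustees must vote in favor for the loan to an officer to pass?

15

The loan to an officer requires two-thirds of the disinterested trustees present (25 − 3 = 22).
2/3 of 22 = 14.67, rounded up to 15.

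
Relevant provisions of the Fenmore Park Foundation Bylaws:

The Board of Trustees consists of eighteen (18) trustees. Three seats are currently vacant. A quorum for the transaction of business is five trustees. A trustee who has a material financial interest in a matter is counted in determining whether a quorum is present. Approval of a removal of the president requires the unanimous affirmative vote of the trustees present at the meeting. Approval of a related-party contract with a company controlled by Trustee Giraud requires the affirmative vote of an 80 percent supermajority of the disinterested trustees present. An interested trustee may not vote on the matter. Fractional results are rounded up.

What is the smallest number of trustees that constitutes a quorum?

5

The quorum is fixed at 5.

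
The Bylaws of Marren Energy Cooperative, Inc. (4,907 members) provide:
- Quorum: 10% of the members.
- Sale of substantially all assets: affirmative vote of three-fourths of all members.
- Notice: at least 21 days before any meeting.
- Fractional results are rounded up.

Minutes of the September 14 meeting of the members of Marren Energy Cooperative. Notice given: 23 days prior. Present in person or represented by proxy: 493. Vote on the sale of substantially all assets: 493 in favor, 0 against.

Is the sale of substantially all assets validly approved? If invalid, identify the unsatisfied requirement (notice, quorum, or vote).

Invalid — vote requirement not satisfied.

Notice: 23 days given; 21 required. Satisfied.
Quorum: 10% of 4,907 = 490.70, rounded up to 491; 493 present. Satisfied.
Vote: requires three-fourths of all members (4,907); 3/4 of 4907 = 3680.25, rounded up to 3681, so 3,681 needed; 493 in favor. Not satisfied.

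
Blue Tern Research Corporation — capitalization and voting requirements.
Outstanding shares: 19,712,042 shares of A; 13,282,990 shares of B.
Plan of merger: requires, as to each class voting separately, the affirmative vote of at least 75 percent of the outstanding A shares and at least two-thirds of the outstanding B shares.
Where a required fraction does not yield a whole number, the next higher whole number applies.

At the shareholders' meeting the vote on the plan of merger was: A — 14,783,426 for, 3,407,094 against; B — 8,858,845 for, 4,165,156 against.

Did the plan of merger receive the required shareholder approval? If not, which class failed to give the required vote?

Not approved — the A shares did not give the required vote.

A: 3/4 of 19712042 = 14784031.50, rounded up to 14784032; 14,784,032 required, 14,783,426 in favor — not approved.
B: 2/3 of 13282990 = 8855326.67, rounded up to 8855327; 8,855,327 required, 8,858,845 in favor — approved.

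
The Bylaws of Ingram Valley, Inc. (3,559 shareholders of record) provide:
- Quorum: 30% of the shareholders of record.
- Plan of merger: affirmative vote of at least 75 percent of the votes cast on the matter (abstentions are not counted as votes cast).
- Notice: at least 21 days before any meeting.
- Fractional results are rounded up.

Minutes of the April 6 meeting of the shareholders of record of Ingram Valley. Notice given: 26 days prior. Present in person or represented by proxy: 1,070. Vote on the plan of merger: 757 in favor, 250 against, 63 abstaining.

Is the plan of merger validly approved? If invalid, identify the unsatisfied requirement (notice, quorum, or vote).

Notice: 26 days given; 21 required. Satisfied.
Quorum: 30% of 3,559 = 1,067.70, rounded up to 1,068; 1,070 present. Satisfied.
Vote: requires three-fourths of the votes cast (1,070 − 63 abstaining = 1,007); 3/4 of 1007 = 755.25, rounded up to 756, so 756 needed; 757 in favor. Satisfied.

Valid — all requirements satisfied.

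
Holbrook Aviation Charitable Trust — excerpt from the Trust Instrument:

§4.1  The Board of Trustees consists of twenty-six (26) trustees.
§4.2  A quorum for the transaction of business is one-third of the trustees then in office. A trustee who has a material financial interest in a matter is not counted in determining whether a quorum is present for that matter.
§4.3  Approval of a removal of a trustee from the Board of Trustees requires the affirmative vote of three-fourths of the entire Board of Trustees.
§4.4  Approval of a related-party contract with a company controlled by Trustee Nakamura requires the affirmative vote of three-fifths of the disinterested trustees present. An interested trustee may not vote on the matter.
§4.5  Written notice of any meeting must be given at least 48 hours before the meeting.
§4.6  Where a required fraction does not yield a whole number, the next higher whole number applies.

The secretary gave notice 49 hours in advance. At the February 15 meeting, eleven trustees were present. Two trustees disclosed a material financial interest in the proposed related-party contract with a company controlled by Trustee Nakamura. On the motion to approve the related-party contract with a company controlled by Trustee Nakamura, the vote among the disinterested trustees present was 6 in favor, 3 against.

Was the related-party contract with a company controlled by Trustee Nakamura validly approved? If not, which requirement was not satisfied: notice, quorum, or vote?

Notice: 49 hours given; 48 required (49 ≥ 48). Satisfied.
Quorum: 11 present, but the 2 interested trustees do not count, leaving 9. Quorum is 9. Satisfied.
Vote: the related-party contract with a company controlled by Trustee Nakamura requires three-fifths of the disinterested trustees present (11 − 2 = 9). 3/5 of 9 = 5.40, rounded up to 6, so 6 affirmative votes are needed; 6 voted in favor. Satisfied.

Valid — all requirements satisfied.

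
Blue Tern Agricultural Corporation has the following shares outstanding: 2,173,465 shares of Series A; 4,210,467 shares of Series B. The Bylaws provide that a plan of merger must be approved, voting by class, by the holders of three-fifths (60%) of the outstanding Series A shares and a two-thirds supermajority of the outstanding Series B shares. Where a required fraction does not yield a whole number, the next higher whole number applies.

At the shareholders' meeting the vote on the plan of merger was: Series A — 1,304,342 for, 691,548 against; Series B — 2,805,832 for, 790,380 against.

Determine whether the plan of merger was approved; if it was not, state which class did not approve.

Series A: 3/5 of 2173465 = 1304079; 1,304,079 required, 1,304,342 in favor — approved.
Series B: 2/3 of 4210467 = 2806978; 2,806,978 required, 2,805,832 in favor — not approved.

Not approved — the Series B shares did not give the required vote.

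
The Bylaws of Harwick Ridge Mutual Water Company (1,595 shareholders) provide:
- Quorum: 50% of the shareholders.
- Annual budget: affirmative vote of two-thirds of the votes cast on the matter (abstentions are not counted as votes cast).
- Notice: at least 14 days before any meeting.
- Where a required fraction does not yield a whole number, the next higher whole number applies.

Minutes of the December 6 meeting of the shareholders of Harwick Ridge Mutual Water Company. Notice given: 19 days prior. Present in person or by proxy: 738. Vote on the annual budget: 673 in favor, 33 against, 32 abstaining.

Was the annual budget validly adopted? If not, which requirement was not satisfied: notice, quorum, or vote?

Notice: 19 days given; 14 required. Satisfied.
Quorum: 50% of 1,595 = 797.50, rounded up to 798; 738 present. Not satisfied.
Vote: requires two-thirds of the votes cast (738 − 32 abstaining = 706); 2/3 of 706 = 470.67, rounded up to 471, so 471 needed; 673 in favor. Satisfied.

Invalid — quorum requirement not satisfied.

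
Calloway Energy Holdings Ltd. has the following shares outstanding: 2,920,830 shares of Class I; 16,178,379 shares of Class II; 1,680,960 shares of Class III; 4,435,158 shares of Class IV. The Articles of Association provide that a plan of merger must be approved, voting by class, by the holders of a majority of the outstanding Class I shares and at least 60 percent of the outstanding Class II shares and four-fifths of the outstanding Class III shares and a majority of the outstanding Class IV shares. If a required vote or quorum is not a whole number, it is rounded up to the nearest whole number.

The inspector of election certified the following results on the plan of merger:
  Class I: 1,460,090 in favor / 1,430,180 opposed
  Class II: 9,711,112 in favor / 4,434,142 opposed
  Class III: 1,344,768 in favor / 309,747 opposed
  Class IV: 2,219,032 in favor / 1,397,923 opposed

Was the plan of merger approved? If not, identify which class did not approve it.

Class I: a majority of 2920830 is 1460416; 1,460,416 required, 1,460,090 in favor — not approved.
Class II: 3/5 of 16178379 = 9707027.40, rounded up to 9707028; 9,707,028 required, 9,711,112 in favor — approved.
Class III: 4/5 of 1680960 = 1344768; 1,344,768 required, 1,344,768 in favor — approved.
Class IV: a majority of 4435158 is 2217580; 2,217,580 required, 2,219,032 in favor — approved.

Not approved — the Class I shares did not give the required vote.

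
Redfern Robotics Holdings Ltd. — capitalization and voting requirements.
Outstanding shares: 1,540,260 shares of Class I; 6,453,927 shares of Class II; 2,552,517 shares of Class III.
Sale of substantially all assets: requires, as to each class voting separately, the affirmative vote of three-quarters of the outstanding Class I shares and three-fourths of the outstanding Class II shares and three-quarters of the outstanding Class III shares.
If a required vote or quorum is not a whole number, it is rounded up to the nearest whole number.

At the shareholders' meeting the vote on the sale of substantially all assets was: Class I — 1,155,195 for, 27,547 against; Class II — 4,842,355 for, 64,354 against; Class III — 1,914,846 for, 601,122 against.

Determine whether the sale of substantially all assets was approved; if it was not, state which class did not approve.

Approved — every class gave the required vote.

Class I: 3/4 of 1540260 = 1155195; 1,155,195 required, 1,155,195 in favor — approved.
Class II: 3/4 of 6453927 = 4840445.25, rounded up to 4840446; 4,840,446 required, 4,842,355 in favor — approved.
Class III: 3/4 of 2552517 = 1914387.75, rounded up to 1914388; 1,914,388 required, 1,914,846 in favor — approved.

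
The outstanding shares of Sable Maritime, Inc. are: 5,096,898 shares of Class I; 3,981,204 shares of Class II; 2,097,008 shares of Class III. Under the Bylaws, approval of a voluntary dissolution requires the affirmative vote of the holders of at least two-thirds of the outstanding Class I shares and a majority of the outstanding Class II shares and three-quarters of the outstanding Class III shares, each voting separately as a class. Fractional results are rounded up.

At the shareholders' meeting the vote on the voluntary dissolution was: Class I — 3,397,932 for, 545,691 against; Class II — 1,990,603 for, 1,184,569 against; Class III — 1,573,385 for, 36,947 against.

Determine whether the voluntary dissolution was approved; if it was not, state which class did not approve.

Approved — every class gave the required vote.

Class I: 2/3 of 5096898 = 3397932; 3,397,932 required, 3,397,932 in favor — approved.
Class II: a majority of 3981204 is 1990603; 1,990,603 required, 1,990,603 in favor — approved.
Class III: 3/4 of 2097008 = 1572756; 1,572,756 required, 1,573,385 in favor — approved.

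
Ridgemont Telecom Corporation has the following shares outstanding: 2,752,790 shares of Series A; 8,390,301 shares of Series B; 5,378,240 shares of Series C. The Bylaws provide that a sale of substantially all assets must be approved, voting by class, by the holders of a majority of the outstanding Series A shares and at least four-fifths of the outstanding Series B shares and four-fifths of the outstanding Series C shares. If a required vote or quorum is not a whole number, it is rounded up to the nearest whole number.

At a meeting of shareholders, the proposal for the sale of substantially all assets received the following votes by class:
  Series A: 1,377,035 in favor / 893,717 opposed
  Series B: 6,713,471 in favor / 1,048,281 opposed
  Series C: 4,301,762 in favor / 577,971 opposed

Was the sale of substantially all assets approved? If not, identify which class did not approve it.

Series A: a majority of 2752790 is 1376396; 1,376,396 required, 1,377,035 in favor — approved.
Series B: 4/5 of 8390301 = 6712240.80, rounded up to 6712241; 6,712,241 required, 6,713,471 in favor — approved.
Series C: 4/5 of 5378240 = 4302592; 4,302,592 required, 4,301,762 in favor — not approved.

Not approved — the Series C shares did not give the required vote.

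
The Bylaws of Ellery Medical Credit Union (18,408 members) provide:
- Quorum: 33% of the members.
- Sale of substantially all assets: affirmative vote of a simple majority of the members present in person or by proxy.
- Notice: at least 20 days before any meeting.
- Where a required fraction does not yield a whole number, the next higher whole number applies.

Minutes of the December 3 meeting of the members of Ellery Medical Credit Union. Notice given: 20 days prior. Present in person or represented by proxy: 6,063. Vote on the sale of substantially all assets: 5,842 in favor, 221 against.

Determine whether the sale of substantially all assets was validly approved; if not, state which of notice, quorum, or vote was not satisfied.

Invalid — quorum requirement not satisfied.

Notice: 20 days given; 20 required. Satisfied.
Quorum: 33% of 18,408 = 6,074.64, rounded up to 6,075; 6,063 present. Not satisfied.
Vote: requires a majority of those present (6,063); a majority of 6063 is 3032, so 3,032 needed; 5,842 in favor. Satisfied.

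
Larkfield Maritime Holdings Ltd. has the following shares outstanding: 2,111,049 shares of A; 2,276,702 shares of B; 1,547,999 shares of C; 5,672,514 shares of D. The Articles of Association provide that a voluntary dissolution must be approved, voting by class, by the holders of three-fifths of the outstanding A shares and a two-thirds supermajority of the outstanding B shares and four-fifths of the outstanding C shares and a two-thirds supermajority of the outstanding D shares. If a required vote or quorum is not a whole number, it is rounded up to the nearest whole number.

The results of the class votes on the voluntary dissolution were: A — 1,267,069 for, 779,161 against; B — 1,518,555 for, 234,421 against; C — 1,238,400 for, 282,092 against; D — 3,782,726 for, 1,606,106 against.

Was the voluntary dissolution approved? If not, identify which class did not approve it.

A: 3/5 of 2111049 = 1266629.40, rounded up to 1266630; 1,266,630 required, 1,267,069 in favor — approved.
B: 2/3 of 2276702 = 1517801.33, rounded up to 1517802; 1,517,802 required, 1,518,555 in favor — approved.
C: 4/5 of 1547999 = 1238399.20, rounded up to 1238400; 1,238,400 required, 1,238,400 in favor — approved.
D: 2/3 of 5672514 = 3781676; 3,781,676 required, 3,782,726 in favor — approved.

Approved — every class gave the required vote.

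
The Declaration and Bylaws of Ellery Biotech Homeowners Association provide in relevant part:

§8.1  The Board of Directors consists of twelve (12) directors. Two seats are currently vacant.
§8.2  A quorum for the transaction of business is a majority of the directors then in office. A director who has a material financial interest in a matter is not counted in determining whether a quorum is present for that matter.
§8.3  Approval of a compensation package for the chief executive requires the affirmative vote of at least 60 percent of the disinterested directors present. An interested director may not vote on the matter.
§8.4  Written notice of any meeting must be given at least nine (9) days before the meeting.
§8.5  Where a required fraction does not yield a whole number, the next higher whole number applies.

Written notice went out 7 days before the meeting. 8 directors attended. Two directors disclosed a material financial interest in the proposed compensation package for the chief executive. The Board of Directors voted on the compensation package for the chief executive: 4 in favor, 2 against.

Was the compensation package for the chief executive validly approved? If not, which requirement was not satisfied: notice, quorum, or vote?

Invalid — notice requirement not satisfied.

Notice: 7 days given; 9 required (7 < 9). Not satisfied.
Quorum: 8 present, but the 2 interested directors do not count, leaving 6. Quorum is 6. Satisfied.
Vote: the compensation package for the chief executive requires three-fifths of the disinterested directors present (8 − 2 = 6). 3/5 of 6 = 3.60, rounded up to 4, so 4 affirmative votes are needed; 4 voted in favor. Satisfied.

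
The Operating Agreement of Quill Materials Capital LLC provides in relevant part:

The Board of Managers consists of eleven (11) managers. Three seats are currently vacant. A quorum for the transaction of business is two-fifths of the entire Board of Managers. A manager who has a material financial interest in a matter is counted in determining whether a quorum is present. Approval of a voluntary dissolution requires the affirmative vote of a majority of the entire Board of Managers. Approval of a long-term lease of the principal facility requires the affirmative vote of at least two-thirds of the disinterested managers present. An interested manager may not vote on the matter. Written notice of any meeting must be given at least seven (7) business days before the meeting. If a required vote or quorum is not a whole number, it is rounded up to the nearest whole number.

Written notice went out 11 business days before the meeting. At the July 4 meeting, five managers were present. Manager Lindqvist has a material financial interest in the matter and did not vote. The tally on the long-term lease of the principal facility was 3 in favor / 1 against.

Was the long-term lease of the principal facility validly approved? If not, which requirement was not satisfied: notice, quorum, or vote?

Notice: 11 business days given; 7 required (11 ≥ 7). Satisfied.
Quorum: 5 present (interested managers count toward quorum); quorum is 5. Satisfied.
Vote: the long-term lease of the principal facility requires two-thirds of the disinterested managers present (5 − 1 = 4). 2/3 of 4 = 2.67, rounded up to 3, so 3 affirmative votes are needed; 3 voted in favor. Satisfied.

Valid — all requirements satisfied.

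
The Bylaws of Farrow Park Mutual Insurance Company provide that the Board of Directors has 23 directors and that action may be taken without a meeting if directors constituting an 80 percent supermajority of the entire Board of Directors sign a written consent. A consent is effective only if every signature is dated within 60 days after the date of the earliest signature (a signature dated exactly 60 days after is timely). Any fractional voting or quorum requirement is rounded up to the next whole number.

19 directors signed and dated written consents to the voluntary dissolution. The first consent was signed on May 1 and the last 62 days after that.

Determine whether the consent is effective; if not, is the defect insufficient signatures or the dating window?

Signatures required: an 80 percent supermajority of 23 — 4/5 of 23 = 18.40, rounded up to 19, so 19 needed; 19 signed. Sufficient.
Dating window: the latest signature is 62 days after the earliest; the limit is 60 days. Outside the window.

Not effective — dating-window requirement not satisfied.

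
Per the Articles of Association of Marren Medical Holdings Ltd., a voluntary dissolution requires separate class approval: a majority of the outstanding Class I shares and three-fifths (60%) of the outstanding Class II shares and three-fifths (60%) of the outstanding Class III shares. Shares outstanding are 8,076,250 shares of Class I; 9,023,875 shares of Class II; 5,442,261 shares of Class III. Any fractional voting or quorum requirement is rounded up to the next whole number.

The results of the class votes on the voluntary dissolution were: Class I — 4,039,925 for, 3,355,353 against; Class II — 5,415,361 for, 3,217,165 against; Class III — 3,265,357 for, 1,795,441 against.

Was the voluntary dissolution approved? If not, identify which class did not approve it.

Class I: a majority of 8076250 is 4038126; 4,038,126 required, 4,039,925 in favor — approved.
Class II: 3/5 of 9023875 = 5414325; 5,414,325 required, 5,415,361 in favor — approved.
Class III: 3/5 of 5442261 = 3265356.60, rounded up to 3265357; 3,265,357 required, 3,265,357 in favor — approved.

Approved — every class gave the required vote.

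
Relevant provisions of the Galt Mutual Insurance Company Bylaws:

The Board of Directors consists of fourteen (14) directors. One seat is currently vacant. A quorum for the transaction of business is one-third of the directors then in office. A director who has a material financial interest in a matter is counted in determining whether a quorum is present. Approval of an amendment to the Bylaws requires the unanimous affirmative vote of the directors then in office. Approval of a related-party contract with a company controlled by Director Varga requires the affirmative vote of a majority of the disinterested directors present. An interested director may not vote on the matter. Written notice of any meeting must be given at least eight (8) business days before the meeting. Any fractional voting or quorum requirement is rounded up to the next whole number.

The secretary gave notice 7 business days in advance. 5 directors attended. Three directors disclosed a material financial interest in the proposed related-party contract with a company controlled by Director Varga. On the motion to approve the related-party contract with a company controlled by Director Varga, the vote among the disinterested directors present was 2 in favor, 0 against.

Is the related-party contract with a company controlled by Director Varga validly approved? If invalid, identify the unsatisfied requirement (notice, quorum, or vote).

Invalid — notice requirement not satisfied.

Notice: 7 business days given; 8 required (7 < 8). Not satisfied.
Quorum: 5 present (interested directors count toward quorum); quorum is 5. Satisfied.
Vote: the related-party contract with a company controlled by Director Varga requires a majority of the disinterested directors present (5 − 3 = 2). A majority of 2 is 2, so 2 affirmative votes are needed; 2 voted in favor. Satisfied.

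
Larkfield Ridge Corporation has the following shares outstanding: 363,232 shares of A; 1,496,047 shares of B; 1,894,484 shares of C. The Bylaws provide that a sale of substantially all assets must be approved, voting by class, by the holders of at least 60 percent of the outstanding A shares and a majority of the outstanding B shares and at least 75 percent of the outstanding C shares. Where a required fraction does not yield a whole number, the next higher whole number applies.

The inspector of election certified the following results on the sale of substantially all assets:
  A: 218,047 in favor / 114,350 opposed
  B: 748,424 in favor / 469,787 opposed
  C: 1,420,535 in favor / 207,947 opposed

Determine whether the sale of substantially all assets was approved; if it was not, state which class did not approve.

A: 3/5 of 363232 = 217939.20, rounded up to 217940; 217,940 required, 218,047 in favor — approved.
B: a majority of 1496047 is 748024; 748,024 required, 748,424 in favor — approved.
C: 3/4 of 1894484 = 1420863; 1,420,863 required, 1,420,535 in favor — not approved.

Not approved — the C shares did not give the required vote.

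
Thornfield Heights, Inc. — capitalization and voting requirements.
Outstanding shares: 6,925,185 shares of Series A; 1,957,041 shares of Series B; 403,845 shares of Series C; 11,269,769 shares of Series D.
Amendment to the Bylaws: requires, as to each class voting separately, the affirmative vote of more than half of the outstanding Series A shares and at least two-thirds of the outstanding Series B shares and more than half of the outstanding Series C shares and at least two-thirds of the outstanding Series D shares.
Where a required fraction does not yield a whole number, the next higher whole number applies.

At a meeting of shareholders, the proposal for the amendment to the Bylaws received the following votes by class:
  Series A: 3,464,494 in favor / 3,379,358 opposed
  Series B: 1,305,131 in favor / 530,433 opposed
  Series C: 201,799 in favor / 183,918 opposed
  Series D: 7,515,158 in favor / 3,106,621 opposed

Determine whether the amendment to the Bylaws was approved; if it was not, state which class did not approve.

Not approved — the Series C shares did not give the required vote.

Series A: a majority of 6925185 is 3462593; 3,462,593 required, 3,464,494 in favor — approved.
Series B: 2/3 of 1957041 = 1304694; 1,304,694 required, 1,305,131 in favor — approved.
Series C: a majority of 403845 is 201923; 201,923 required, 201,799 in favor — not approved.
Series D: 2/3 of 11269769 = 7513179.33, rounded up to 7513180; 7,513,180 required, 7,515,158 in favor — approved.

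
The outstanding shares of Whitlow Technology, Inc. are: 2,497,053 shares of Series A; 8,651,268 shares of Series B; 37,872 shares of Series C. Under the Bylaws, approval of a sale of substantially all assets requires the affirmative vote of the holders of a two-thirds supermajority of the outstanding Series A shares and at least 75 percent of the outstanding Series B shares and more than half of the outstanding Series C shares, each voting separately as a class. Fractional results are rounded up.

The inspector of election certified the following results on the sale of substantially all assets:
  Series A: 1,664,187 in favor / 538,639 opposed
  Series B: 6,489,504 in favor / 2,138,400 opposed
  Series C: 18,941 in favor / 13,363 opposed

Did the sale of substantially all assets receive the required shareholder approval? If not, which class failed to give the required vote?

Series A: 2/3 of 2497053 = 1664702; 1,664,702 required, 1,664,187 in favor — not approved.
Series B: 3/4 of 8651268 = 6488451; 6,488,451 required, 6,489,504 in favor — approved.
Series C: a majority of 37872 is 18937; 18,937 required, 18,941 in favor — approved.

Not approved — the Series A shares did not give the required vote.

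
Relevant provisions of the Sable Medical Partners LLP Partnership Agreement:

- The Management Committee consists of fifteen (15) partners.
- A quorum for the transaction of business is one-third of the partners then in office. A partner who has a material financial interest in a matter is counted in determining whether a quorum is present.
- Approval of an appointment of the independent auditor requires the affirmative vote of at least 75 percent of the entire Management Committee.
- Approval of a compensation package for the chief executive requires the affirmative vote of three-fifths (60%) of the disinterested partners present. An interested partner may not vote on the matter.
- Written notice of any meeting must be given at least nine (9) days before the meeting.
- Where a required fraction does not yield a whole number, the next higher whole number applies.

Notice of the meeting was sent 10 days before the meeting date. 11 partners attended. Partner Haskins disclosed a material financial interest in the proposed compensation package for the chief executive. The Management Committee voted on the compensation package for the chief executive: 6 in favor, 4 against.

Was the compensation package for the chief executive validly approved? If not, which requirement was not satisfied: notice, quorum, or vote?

Valid — all requirements satisfied.

Notice: 10 days given; 9 required (10 ≥ 9). Satisfied.
Quorum: 11 present (interested partners count toward quorum); quorum is 5. Satisfied.
Vote: the compensation package for the chief executive requires three-fifths of the disinterested partners present (11 − 1 = 10). 3/5 of 10 = 6, so 6 affirmative votes are needed; 6 voted in favor. Satisfied.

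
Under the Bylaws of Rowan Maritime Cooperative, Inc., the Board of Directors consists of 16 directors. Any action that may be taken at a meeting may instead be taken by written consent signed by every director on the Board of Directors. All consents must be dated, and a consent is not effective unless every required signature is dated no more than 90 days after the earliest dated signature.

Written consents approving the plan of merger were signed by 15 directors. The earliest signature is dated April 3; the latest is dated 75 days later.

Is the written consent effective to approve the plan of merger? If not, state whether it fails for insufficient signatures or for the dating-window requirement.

Not effective — insufficient signatures.

Signatures required: every one of 16 — unanimous means all 16, so 16 needed; 15 signed. Insufficient.
Dating window: the latest signature is 75 days after the earliest; the limit is 90 days. Within the window.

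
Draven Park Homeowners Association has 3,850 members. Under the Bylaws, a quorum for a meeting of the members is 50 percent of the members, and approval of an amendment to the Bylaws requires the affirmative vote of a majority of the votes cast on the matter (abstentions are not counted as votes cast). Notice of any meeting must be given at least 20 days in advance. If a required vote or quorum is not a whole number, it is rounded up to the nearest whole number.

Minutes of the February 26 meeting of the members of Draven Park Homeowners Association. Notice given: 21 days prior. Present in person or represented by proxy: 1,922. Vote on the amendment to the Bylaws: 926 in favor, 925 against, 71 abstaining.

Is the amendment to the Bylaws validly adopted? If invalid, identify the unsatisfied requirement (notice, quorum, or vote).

Invalid — quorum requirement not satisfied.

Notice: 21 days given; 20 required. Satisfied.
Quorum: 50% of 3,850 = 1,925; 1,922 present. Not satisfied.
Vote: requires a majority of the votes cast (1,922 − 71 abstaining = 1,851); a majority of 1851 is 926, so 926 needed; 926 in favor. Satisfied.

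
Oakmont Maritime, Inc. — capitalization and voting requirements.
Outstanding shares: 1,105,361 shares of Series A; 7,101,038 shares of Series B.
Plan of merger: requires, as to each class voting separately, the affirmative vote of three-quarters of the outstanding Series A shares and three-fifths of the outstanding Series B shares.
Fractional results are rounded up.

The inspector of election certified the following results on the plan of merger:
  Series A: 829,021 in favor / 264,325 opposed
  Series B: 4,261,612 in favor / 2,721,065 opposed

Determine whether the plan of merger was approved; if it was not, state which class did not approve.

Approved — every class gave the required vote.

Series A: 3/4 of 1105361 = 829020.75, rounded up to 829021; 829,021 required, 829,021 in favor — approved.
Series B: 3/5 of 7101038 = 4260622.80, rounded up to 4260623; 4,260,623 required, 4,261,612 in favor — approved.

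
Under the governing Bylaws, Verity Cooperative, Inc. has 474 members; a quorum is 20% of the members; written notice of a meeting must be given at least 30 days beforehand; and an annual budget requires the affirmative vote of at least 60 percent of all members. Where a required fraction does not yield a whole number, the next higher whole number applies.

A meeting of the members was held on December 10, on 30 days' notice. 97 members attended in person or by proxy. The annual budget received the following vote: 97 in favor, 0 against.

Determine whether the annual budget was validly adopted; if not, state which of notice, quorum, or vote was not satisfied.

Notice: 30 days given; 30 required. Satisfied.
Quorum: 20% of 474 = 94.80, rounded up to 95; 97 present. Satisfied.
Vote: requires three-fifths of all members (474); 3/5 of 474 = 284.40, rounded up to 285, so 285 needed; 97 in favor. Not satisfied.

Invalid — vote requirement not satisfied.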